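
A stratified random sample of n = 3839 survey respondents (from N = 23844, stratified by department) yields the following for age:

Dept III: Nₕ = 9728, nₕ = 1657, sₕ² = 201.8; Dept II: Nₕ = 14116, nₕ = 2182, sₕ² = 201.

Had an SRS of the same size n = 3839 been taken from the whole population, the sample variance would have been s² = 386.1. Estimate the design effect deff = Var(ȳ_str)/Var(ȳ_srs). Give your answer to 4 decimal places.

0.5228

Var(ȳ_str) = Σ Wₕ²(1−fₕ)sₕ²/nₕ with Wₕ = Nₕ/23844:
  Dept III: (9728/23844)²·(1−1657/9728)·201.8/1657 = 0.016818658
  Dept II: (14116/23844)²·(1−2182/14116)·201/2182 = 0.027294854
  → Var(ȳ_str) = 0.044113512.
Var(ȳ_srs) = (1 − 3839/23844)·386.1/3839 = 0.084380313.
deff = 0.044113512 / 0.084380313 = 0.5228.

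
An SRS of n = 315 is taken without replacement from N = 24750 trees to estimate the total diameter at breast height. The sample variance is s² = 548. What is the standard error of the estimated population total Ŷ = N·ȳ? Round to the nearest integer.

32436

Var(Ŷ) = N²·Var(ȳ) = N²·(1 − n/N)·s²/n.
f = 315/24750 = 0.01272727; Var(ȳ) = 0.98727273·548/315 = 1.7175411.
Var(Ŷ) = 24750² · 1.7175411 = 1.0521013 × 10^9.
SE(Ŷ) = √(1.0521013 × 10^9) = 32436.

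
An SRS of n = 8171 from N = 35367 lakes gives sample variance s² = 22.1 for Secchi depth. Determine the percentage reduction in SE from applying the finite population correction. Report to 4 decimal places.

f = n/N = 8171/35367 = 0.23103458.
SE_no-fpc = √(s²/n) = 0.052006608; SE_fpc = √((1−f)s²/n) = 0.045604945.
Ratio = √(1−f) = 0.87690673. Reduction = 100·(1 − 0.87690673) = 12.3093%.

12.3093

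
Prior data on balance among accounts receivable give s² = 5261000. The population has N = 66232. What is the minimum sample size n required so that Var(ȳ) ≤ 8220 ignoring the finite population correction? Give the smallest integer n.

Without fpc, n₀ = s²/D = 5261000/8220 = 640.0243.
Rounding up, n = 641.

641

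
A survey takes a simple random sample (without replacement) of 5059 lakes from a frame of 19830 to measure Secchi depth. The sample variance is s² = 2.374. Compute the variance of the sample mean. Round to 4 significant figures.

3.495 × 10^-4

Under SRS without replacement, Var(ȳ) = (1 − f)·s²/n with f = n/N = 5059/19830 = 0.25511851.
Var(ȳ) = (1 − 0.25511851)·2.374/5059 = 0.74488149·4.692627 × 10^-4 = 3.495451 × 10^-4.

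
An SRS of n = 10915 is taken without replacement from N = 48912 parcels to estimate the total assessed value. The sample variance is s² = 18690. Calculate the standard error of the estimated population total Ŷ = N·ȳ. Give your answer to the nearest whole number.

Var(Ŷ) = N²·Var(ȳ) = N²·(1 − n/N)·s²/n.
f = 10915/48912 = 0.22315587; Var(ȳ) = 0.77684413·18690/10915 = 1.3302077.
Var(Ŷ) = 48912² · 1.3302077 = 3.1823673 × 10^9.
SE(Ŷ) = √(3.1823673 × 10^9) = 56412.

56412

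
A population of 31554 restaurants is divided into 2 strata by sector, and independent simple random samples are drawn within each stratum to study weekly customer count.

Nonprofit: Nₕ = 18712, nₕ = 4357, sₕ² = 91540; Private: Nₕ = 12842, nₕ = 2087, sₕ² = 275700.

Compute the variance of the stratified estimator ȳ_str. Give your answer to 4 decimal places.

Var(ȳ_str) = Σₕ Wₕ²(1 − fₕ)sₕ²/nₕ with Wₕ = Nₕ/N, N = 31554.
Nonprofit: Wₕ = 0.59301515; term = 0.59301515²·(1 − 0.23284523)·91540/4357 = 5.6681053.
Private: Wₕ = 0.40698485; term = 0.40698485²·(1 − 0.16251363)·275700/2087 = 18.325193.
Sum = 23.993298.

23.9933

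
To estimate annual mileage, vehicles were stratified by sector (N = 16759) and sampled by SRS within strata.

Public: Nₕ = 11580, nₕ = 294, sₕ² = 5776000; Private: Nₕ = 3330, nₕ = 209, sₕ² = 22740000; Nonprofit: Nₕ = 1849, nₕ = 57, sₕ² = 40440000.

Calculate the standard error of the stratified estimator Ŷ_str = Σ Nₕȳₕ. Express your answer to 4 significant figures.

Var(Ŷ_str) = Σₕ Nₕ²(1 − fₕ)sₕ²/nₕ.
Public: 11580²·(1 − 294/11580)·5776000/294 = 2.5676065 × 10^12.
Private: 3330²·(1 − 209/3330)·22740000/209 = 1.1307906 × 10^12.
Nonprofit: 1849²·(1 − 57/1849)·40440000/57 = 2.3507758 × 10^12.
Sum = 6.0491729 × 10^12.
SE = √(6.0491729 × 10^12) = 2.460 × 10^6.

2.460 × 10^6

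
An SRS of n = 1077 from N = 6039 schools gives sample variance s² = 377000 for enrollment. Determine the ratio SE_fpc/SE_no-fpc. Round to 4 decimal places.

0.9065

f = n/N = 1077/6039 = 0.17834078.
SE_no-fpc = √(s²/n) = 18.709528; SE_fpc = √((1−f)s²/n) = 16.95933.
Ratio = √(1−f) = 0.90645420.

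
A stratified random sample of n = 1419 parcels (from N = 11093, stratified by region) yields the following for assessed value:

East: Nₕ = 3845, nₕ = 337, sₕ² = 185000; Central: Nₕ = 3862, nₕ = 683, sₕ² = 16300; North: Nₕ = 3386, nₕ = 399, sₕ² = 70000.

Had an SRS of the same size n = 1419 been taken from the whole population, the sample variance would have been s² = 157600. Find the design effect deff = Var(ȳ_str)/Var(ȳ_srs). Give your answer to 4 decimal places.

Var(ȳ_str) = Σ Wₕ²(1−fₕ)sₕ²/nₕ with Wₕ = Nₕ/11093:
  East: (3845/11093)²·(1−337/3845)·185000/337 = 60.172732
  Central: (3862/11093)²·(1−683/3862)·16300/683 = 2.3810673
  North: (3386/11093)²·(1−399/3386)·70000/399 = 14.41947
  → Var(ȳ_str) = 76.973269.
Var(ȳ_srs) = (1 − 1419/11093)·157600/1419 = 96.856972.
deff = 76.973269 / 96.856972 = 0.7947.

0.7947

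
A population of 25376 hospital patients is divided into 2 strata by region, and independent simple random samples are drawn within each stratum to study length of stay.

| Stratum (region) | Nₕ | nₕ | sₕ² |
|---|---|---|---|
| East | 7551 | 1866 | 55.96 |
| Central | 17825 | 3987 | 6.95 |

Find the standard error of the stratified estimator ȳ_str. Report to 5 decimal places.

Var(ȳ_str) = Σₕ Wₕ²(1 − fₕ)sₕ²/nₕ with Wₕ = Nₕ/N, N = 25376.
East: Wₕ = 0.29756463; term = 0.29756463²·(1 − 0.24711959)·55.96/1866 = 0.0019991928.
Central: Wₕ = 0.70243537; term = 0.70243537²·(1 − 0.22367461)·6.95/3987 = 6.677211 × 10^-4.
Sum = 0.0026669139.
SE = √(0.0026669139) = 0.05164.

0.05164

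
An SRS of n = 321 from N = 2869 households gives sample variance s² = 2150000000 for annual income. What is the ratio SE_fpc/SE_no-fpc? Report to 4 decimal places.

0.9424

f = n/N = 321/2869 = 0.11188567.
SE_no-fpc = √(s²/n) = 2588.0146; SE_fpc = √((1−f)s²/n) = 2438.9402.
Ratio = √(1−f) = 0.94239818.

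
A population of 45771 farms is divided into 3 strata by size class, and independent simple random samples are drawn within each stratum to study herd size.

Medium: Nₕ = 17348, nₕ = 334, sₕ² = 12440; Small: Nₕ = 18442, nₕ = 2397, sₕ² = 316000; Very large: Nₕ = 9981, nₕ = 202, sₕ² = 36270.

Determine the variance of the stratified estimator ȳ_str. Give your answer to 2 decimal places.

Var(ȳ_str) = Σₕ Wₕ²(1 − fₕ)sₕ²/nₕ with Wₕ = Nₕ/N, N = 45771.
Medium: Wₕ = 0.37901728; term = 0.37901728²·(1 − 0.01925294)·12440/334 = 5.2474578.
Small: Wₕ = 0.40291888; term = 0.40291888²·(1 − 0.12997506)·316000/2397 = 18.620271.
Very large: Wₕ = 0.21806384; term = 0.21806384²·(1 − 0.02023845)·36270/202 = 8.3653456.
Sum = 32.233074.

32.23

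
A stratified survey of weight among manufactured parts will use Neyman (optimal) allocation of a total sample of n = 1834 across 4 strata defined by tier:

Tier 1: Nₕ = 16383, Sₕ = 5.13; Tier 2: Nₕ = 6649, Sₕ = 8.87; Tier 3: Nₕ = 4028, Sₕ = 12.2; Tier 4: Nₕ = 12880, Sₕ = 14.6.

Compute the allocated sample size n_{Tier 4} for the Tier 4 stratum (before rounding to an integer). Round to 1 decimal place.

Neyman allocation: nₕ = n·NₕSₕ / Σⱼ NⱼSⱼ.
Σ NⱼSⱼ = 16383·5.13 + 6649·8.87 + 4028·12.2 + 12880·14.6 = 380211.02.
n_{Tier 4} = 1834·12880·14.6 / 380211.02 = 907.1.

907.1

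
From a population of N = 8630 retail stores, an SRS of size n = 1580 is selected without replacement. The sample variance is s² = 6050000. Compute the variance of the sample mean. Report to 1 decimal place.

Under SRS without replacement, Var(ȳ) = (1 − f)·s²/n with f = n/N = 1580/8630 = 0.18308227.
Var(ȳ) = (1 − 0.18308227)·6050000/1580 = 0.81691773·3829.1139 = 3128.0711.

3128.1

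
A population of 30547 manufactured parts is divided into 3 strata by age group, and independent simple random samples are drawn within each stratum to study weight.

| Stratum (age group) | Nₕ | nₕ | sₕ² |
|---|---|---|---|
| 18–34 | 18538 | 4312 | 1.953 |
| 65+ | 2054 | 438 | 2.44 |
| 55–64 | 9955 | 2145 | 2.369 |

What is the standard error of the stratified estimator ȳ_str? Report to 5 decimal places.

0.01549

Var(ȳ_str) = Σₕ Wₕ²(1 − fₕ)sₕ²/nₕ with Wₕ = Nₕ/N, N = 30547.
18–34: Wₕ = 0.60686810; term = 0.60686810²·(1 − 0.23260330)·1.953/4312 = 1.2800651 × 10^-4.
65+: Wₕ = 0.06724065; term = 0.06724065²·(1 − 0.21324245)·2.44/438 = 1.98162 × 10^-5.
55–64: Wₕ = 0.32589125; term = 0.32589125²·(1 − 0.21546961)·2.369/2145 = 9.2022268 × 10^-5.
Sum = 2.3984498 × 10^-4.
SE = √(2.3984498 × 10^-4) = 0.01549.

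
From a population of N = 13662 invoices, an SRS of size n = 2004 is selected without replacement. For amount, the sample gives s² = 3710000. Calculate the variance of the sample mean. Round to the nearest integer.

Under SRS without replacement, Var(ȳ) = (1 − f)·s²/n with f = n/N = 2004/13662 = 0.14668423.
Var(ȳ) = (1 − 0.14668423)·3710000/2004 = 0.85331577·1851.2974 = 1579.7413.

1580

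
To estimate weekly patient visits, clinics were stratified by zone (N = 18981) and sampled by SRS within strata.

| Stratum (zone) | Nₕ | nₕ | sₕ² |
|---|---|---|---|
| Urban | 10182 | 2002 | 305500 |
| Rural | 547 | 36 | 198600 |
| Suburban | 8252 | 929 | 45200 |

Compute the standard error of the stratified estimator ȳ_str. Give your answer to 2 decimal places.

Var(ȳ_str) = Σₕ Wₕ²(1 − fₕ)sₕ²/nₕ with Wₕ = Nₕ/N, N = 18981.
Urban: Wₕ = 0.53643117; term = 0.53643117²·(1 − 0.19662149)·305500/2002 = 35.277302.
Rural: Wₕ = 0.02881829; term = 0.02881829²·(1 − 0.06581353)·198600/36 = 4.2800298.
Suburban: Wₕ = 0.43475054; term = 0.43475054²·(1 − 0.11257877)·45200/929 = 8.1608012.
Sum = 47.718133.
SE = √(47.718133) = 6.91.

6.91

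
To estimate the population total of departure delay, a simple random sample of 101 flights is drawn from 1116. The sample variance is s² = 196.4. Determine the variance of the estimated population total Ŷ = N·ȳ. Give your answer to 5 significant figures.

2.2027 × 10^6

Var(Ŷ) = N²·Var(ȳ) = N²·(1 − n/N)·s²/n.
f = 101/1116 = 0.09050179; Var(ȳ) = 0.90949821·196.4/101 = 1.7685688.
Var(Ŷ) = 1116² · 1.7685688 = 2.2026746 × 10^6.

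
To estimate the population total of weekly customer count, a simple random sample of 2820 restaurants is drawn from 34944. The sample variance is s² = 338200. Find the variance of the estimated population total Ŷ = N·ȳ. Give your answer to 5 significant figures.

1.3463 × 10^11

Var(Ŷ) = N²·Var(ȳ) = N²·(1 − n/N)·s²/n.
f = 2820/34944 = 0.08070055; Var(ȳ) = 0.91929945·338200/2820 = 110.25074.
Var(Ŷ) = 34944² · 110.25074 = 1.3462532 × 10^11.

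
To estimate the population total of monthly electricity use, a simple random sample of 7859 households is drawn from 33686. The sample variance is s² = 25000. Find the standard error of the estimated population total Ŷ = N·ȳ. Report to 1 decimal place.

52607.5

Var(Ŷ) = N²·Var(ȳ) = N²·(1 − n/N)·s²/n.
f = 7859/33686 = 0.23330167; Var(ȳ) = 0.76669833·25000/7859 = 2.4389182.
Var(Ŷ) = 33686² · 2.4389182 = 2.7675541 × 10^9.
SE(Ŷ) = √(2.7675541 × 10^9) = 52607.5.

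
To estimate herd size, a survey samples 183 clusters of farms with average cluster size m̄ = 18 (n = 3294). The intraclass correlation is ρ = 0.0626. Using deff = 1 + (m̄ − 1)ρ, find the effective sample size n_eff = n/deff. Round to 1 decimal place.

deff = 1 + (18 − 1)·0.0626 = 1 + 1.0642 = 2.0642.
n_eff = 3294 / 2.0642 = 1595.8.

1595.8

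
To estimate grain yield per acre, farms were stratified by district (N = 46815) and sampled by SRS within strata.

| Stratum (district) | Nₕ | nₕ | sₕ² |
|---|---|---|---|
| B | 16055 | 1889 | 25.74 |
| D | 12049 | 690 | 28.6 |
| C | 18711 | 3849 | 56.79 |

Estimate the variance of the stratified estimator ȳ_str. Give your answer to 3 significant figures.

Var(ȳ_str) = Σₕ Wₕ²(1 − fₕ)sₕ²/nₕ with Wₕ = Nₕ/N, N = 46815.
B: Wₕ = 0.34294564; term = 0.34294564²·(1 − 0.11765805)·25.74/1889 = 0.0014140478.
D: Wₕ = 0.25737477; term = 0.25737477²·(1 − 0.05726616)·28.6/690 = 0.0025884393.
C: Wₕ = 0.39967959; term = 0.39967959²·(1 − 0.20570787)·56.79/3849 = 0.0018720962.
Sum = 0.0058745833.

0.00587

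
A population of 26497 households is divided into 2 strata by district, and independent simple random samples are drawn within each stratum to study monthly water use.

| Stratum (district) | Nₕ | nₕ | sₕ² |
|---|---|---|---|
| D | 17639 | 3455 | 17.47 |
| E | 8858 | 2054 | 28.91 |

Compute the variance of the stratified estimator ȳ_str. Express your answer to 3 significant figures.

0.00301

Var(ȳ_str) = Σₕ Wₕ²(1 − fₕ)sₕ²/nₕ with Wₕ = Nₕ/N, N = 26497.
D: Wₕ = 0.66569800; term = 0.66569800²·(1 − 0.19587278)·17.47/3455 = 0.0018018728.
E: Wₕ = 0.33430200; term = 0.33430200²·(1 − 0.23188079)·28.91/2054 = 0.0012082428.
Sum = 0.0030101156.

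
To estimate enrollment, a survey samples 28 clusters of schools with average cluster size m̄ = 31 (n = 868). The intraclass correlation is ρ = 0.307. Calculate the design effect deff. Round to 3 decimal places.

10.210

deff = 1 + (31 − 1)·0.307 = 1 + 9.21 = 10.21.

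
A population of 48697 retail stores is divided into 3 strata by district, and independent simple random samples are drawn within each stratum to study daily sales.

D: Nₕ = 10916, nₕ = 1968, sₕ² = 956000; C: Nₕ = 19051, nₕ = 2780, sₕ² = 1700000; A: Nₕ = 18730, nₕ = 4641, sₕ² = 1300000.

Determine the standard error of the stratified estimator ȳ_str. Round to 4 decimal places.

11.4505

Var(ȳ_str) = Σₕ Wₕ²(1 − fₕ)sₕ²/nₕ with Wₕ = Nₕ/N, N = 48697.
D: Wₕ = 0.22416165; term = 0.22416165²·(1 − 0.18028582)·956000/1968 = 20.008655.
C: Wₕ = 0.39121506; term = 0.39121506²·(1 − 0.14592410)·1700000/2780 = 79.934034.
A: Wₕ = 0.38462328; term = 0.38462328²·(1 − 0.24778430)·1300000/4641 = 31.170611.
Sum = 131.1133.
SE = √(131.1133) = 11.4505.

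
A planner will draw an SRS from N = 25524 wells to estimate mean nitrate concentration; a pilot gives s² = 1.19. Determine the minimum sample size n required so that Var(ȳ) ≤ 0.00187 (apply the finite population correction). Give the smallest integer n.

621

Without fpc, n₀ = s²/D = 1.19/0.00187 = 636.3636.
With fpc, (1 − n/N)·s²/n ≤ D requires n ≥ n₀/(1 + n₀/N) = 636.3636/(1 + 636.3636/25524) = 620.8837.
Rounding up, n = 621.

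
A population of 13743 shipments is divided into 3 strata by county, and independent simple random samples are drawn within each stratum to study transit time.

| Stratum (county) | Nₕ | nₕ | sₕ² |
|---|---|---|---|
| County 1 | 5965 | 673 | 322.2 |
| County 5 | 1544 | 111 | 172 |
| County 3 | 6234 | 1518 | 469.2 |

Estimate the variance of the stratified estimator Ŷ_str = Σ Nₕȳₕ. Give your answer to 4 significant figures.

2.763 × 10^7

Var(Ŷ_str) = Σₕ Nₕ²(1 − fₕ)sₕ²/nₕ.
County 1: 5965²·(1 − 673/5965)·322.2/673 = 1.5112655 × 10^7.
County 5: 1544²·(1 − 111/1544)·172/111 = 3.428459 × 10^6.
County 3: 6234²·(1 − 1518/6234)·469.2/1518 = 9.0871318 × 10^6.
Sum = 2.7628246 × 10^7.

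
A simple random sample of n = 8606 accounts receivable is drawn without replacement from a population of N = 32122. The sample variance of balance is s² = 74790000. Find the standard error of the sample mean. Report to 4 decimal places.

Under SRS without replacement, Var(ȳ) = (1 − f)·s²/n with f = n/N = 8606/32122 = 0.26791607.
Var(ȳ) = (1 − 0.26791607)·74790000/8606 = 0.73208393·8690.4485 = 6362.1377.
SE(ȳ) = √(6362.1377) = 79.7630.

79.7630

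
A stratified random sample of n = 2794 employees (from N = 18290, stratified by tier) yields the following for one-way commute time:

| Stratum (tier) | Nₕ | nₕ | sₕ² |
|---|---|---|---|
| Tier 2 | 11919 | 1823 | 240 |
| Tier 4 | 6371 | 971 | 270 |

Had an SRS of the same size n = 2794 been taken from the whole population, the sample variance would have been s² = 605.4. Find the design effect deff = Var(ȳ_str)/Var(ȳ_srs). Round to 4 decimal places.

Var(ȳ_str) = Σ Wₕ²(1−fₕ)sₕ²/nₕ with Wₕ = Nₕ/18290:
  Tier 2: (11919/18290)²·(1−1823/11919)·240/1823 = 0.047357233
  Tier 4: (6371/18290)²·(1−971/6371)·270/971 = 0.028596869
  → Var(ȳ_str) = 0.075954102.
Var(ȳ_srs) = (1 − 2794/18290)·605.4/2794 = 0.18357854.
deff = 0.075954102 / 0.18357854 = 0.4137.

0.4137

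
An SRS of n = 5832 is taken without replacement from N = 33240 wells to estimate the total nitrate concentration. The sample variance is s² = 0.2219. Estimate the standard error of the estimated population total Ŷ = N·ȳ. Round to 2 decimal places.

186.18

Var(Ŷ) = N²·Var(ȳ) = N²·(1 − n/N)·s²/n.
f = 5832/33240 = 0.17545126; Var(ȳ) = 0.82454874·0.2219/5832 = 3.1373005 × 10^-5.
Var(Ŷ) = 33240² · (3.1373005 × 10^-5) = 34663.958.
SE(Ŷ) = √(34663.958) = 186.18.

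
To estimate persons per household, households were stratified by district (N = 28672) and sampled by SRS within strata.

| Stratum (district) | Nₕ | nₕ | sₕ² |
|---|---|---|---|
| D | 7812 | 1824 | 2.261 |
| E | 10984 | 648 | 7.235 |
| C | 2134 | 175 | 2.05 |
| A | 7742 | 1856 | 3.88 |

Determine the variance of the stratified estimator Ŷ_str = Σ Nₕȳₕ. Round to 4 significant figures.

Var(Ŷ_str) = Σₕ Nₕ²(1 − fₕ)sₕ²/nₕ.
D: 7812²·(1 − 1824/7812)·2.261/1824 = 57985.546.
E: 10984²·(1 − 648/10984)·7.235/648 = 1.2675834 × 10^6.
C: 2134²·(1 − 175/2134)·2.05/175 = 48971.642.
A: 7742²·(1 − 1856/7742)·3.88/1856 = 95263.641.
Sum = 1.4698042 × 10^6.

1.470 × 10^6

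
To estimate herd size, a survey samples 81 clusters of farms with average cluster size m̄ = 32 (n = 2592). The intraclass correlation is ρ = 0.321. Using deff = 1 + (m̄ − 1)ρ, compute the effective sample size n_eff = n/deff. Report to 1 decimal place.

deff = 1 + (32 − 1)·0.321 = 1 + 9.951 = 10.951.
n_eff = 2592 / 10.951 = 236.7.

236.7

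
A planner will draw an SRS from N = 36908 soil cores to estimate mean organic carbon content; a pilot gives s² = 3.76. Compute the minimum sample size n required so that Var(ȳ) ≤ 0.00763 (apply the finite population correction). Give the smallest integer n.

487

Without fpc, n₀ = s²/D = 3.76/0.00763 = 492.7916.
With fpc, (1 − n/N)·s²/n ≤ D requires n ≥ n₀/(1 + n₀/N) = 492.7916/(1 + 492.7916/36908) = 486.2986.
Rounding up, n = 487.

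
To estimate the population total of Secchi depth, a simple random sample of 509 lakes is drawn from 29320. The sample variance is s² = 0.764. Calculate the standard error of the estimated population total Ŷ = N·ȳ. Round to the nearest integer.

Var(Ŷ) = N²·Var(ȳ) = N²·(1 − n/N)·s²/n.
f = 509/29320 = 0.01736016; Var(ȳ) = 0.98263984·0.764/509 = 0.001474925.
Var(Ŷ) = 29320² · 0.001474925 = 1.2679376 × 10^6.
SE(Ŷ) = √(1.2679376 × 10^6) = 1126.

1126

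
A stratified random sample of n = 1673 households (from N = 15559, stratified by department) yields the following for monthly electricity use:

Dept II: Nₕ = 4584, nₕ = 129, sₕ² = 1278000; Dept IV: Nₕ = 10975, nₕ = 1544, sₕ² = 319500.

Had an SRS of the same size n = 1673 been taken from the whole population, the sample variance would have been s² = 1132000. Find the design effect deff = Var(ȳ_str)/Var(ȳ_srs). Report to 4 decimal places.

1.5305

Var(ȳ_str) = Σ Wₕ²(1−fₕ)sₕ²/nₕ with Wₕ = Nₕ/15559:
  Dept II: (4584/15559)²·(1−129/4584)·1278000/129 = 835.7379
  Dept IV: (10975/15559)²·(1−1544/10975)·319500/1544 = 88.475389
  → Var(ȳ_str) = 924.21329.
Var(ȳ_srs) = (1 − 1673/15559)·1132000/1673 = 603.87349.
deff = 924.21329 / 603.87349 = 1.5305.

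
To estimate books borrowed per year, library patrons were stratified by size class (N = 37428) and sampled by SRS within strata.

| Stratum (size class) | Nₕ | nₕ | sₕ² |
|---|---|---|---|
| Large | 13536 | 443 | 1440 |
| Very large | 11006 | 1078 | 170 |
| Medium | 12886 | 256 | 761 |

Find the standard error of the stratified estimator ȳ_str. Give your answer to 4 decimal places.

0.8769

Var(ȳ_str) = Σₕ Wₕ²(1 − fₕ)sₕ²/nₕ with Wₕ = Nₕ/N, N = 37428.
Large: Wₕ = 0.36165438; term = 0.36165438²·(1 − 0.03272754)·1440/443 = 0.4112397.
Very large: Wₕ = 0.29405792; term = 0.29405792²·(1 − 0.09794657)·170/1078 = 0.012300654.
Medium: Wₕ = 0.34428770; term = 0.34428770²·(1 − 0.01986652)·761/256 = 0.34536071.
Sum = 0.76890106.
SE = √(0.76890106) = 0.8769.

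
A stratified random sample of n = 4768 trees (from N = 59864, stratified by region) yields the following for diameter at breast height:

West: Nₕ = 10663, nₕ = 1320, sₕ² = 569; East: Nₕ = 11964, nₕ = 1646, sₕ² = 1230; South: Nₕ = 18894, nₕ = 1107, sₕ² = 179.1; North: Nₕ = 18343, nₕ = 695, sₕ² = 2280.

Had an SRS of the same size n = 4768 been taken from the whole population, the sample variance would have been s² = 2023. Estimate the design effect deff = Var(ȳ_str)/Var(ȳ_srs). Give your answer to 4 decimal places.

Var(ȳ_str) = Σ Wₕ²(1−fₕ)sₕ²/nₕ with Wₕ = Nₕ/59864:
  West: (10663/59864)²·(1−1320/10663)·569/1320 = 0.011983195
  East: (11964/59864)²·(1−1646/11964)·1230/1646 = 0.025740427
  South: (18894/59864)²·(1−1107/18894)·179.1/1107 = 0.01517201
  North: (18343/59864)²·(1−695/18343)·2280/695 = 0.29633602
  → Var(ȳ_str) = 0.34923165.
Var(ȳ_srs) = (1 − 4768/59864)·2023/4768 = 0.39049365.
deff = 0.34923165 / 0.39049365 = 0.8943.

0.8943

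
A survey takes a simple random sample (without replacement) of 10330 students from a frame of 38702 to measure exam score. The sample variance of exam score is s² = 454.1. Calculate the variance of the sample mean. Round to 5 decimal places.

0.03223

Under SRS without replacement, Var(ȳ) = (1 − f)·s²/n with f = n/N = 10330/38702 = 0.26691127.
Var(ȳ) = (1 − 0.26691127)·454.1/10330 = 0.73308873·0.043959342 = 0.032226098.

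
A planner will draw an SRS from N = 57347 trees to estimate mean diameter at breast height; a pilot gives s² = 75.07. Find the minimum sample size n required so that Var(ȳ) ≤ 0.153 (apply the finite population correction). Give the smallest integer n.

Without fpc, n₀ = s²/D = 75.07/0.153 = 490.6536.
With fpc, (1 − n/N)·s²/n ≤ D requires n ≥ n₀/(1 + n₀/N) = 490.6536/(1 + 490.6536/57347) = 486.4912.
Rounding up, n = 487.

487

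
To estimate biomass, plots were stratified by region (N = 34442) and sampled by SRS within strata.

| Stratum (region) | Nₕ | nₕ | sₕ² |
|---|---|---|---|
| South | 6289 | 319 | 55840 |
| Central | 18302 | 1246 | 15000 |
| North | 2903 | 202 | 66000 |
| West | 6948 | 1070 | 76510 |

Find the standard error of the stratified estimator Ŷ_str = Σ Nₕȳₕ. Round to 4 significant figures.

125700

Var(Ŷ_str) = Σₕ Nₕ²(1 − fₕ)sₕ²/nₕ.
South: 6289²·(1 − 319/6289)·55840/319 = 6.5721982 × 10^9.
Central: 18302²·(1 − 1246/18302)·15000/1246 = 3.7579323 × 10^9.
North: 2903²·(1 − 202/2903)·66000/202 = 2.5619119 × 10^9.
West: 6948²·(1 − 1070/6948)·76510/1070 = 2.9202754 × 10^9.
Sum = 1.5812318 × 10^10.
SE = √(1.5812318 × 10^10) = 125700.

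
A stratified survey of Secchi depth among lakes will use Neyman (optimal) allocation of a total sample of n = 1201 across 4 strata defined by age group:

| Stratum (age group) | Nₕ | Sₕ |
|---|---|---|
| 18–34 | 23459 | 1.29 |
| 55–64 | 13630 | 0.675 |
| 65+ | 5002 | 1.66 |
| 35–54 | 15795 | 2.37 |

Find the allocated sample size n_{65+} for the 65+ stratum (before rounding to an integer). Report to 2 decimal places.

117.05

Neyman allocation: nₕ = n·NₕSₕ / Σⱼ NⱼSⱼ.
Σ NⱼSⱼ = 23459·1.29 + 13630·0.675 + 5002·1.66 + 15795·2.37 = 85199.83.
n_{65+} = 1201·5002·1.66 / 85199.83 = 117.05.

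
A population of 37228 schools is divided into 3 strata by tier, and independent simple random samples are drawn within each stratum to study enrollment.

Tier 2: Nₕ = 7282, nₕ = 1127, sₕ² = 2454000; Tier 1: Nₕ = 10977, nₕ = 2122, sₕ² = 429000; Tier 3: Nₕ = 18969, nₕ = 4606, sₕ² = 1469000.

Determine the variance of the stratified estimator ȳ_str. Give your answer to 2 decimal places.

147.30

Var(ȳ_str) = Σₕ Wₕ²(1 − fₕ)sₕ²/nₕ with Wₕ = Nₕ/N, N = 37228.
Tier 2: Wₕ = 0.19560546; term = 0.19560546²·(1 − 0.15476517)·2454000/1127 = 70.419018.
Tier 1: Wₕ = 0.29485871; term = 0.29485871²·(1 − 0.19331329)·429000/2122 = 14.178972.
Tier 3: Wₕ = 0.50953583; term = 0.50953583²·(1 − 0.24281723)·1469000/4606 = 62.697186.
Sum = 147.29518.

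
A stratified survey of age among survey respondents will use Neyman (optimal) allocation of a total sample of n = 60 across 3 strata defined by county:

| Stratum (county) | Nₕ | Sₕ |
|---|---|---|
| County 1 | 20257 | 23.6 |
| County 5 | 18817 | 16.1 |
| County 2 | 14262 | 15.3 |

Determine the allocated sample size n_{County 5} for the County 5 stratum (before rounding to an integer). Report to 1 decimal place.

Neyman allocation: nₕ = n·NₕSₕ / Σⱼ NⱼSⱼ.
Σ NⱼSⱼ = 20257·23.6 + 18817·16.1 + 14262·15.3 = 999227.5.
n_{County 5} = 60·18817·16.1 / 999227.5 = 18.2.

18.2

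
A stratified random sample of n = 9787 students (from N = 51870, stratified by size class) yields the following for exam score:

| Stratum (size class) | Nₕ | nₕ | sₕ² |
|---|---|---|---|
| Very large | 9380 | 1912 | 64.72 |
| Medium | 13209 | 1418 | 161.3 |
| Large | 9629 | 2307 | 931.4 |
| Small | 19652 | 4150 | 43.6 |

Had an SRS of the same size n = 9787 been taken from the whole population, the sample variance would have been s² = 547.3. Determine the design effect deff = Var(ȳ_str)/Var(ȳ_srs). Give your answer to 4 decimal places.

0.4240

Var(ȳ_str) = Σ Wₕ²(1−fₕ)sₕ²/nₕ with Wₕ = Nₕ/51870:
  Very large: (9380/51870)²·(1−1912/9380)·64.72/1912 = 8.8130305 × 10^-4
  Medium: (13209/51870)²·(1−1418/13209)·161.3/1418 = 0.0065848551
  Large: (9629/51870)²·(1−2307/9629)·931.4/2307 = 0.010579547
  Small: (19652/51870)²·(1−4150/19652)·43.6/4150 = 0.0011895984
  → Var(ȳ_str) = 0.019235304.
Var(ȳ_srs) = (1 − 9787/51870)·547.3/9787 = 0.045369741.
deff = 0.019235304 / 0.045369741 = 0.4240.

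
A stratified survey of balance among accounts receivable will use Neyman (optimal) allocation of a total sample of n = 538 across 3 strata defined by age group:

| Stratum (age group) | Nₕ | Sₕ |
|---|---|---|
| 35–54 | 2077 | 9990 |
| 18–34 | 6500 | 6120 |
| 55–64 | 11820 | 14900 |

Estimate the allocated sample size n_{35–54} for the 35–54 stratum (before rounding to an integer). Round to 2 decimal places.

Neyman allocation: nₕ = n·NₕSₕ / Σⱼ NⱼSⱼ.
Σ NⱼSⱼ = 2077·9990 + 6500·6120 + 11820·14900 = 2.3664723 × 10^8.
n_{35–54} = 538·2077·9990 / (2.3664723 × 10^8) = 47.17.

47.17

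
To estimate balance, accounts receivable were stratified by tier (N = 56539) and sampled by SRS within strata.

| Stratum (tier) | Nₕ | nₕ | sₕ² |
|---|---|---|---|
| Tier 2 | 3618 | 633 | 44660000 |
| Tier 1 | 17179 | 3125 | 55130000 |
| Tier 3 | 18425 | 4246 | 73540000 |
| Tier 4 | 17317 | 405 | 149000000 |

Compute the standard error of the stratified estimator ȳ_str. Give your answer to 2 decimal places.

Var(ȳ_str) = Σₕ Wₕ²(1 − fₕ)sₕ²/nₕ with Wₕ = Nₕ/N, N = 56539.
Tier 2: Wₕ = 0.06399123; term = 0.06399123²·(1 − 0.17495854)·44660000/633 = 238.35906.
Tier 1: Wₕ = 0.30384336; term = 0.30384336²·(1 − 0.18190814)·55130000/3125 = 1332.4151.
Tier 3: Wₕ = 0.32588125; term = 0.32588125²·(1 − 0.23044776)·73540000/4246 = 1415.4694.
Tier 4: Wₕ = 0.30628416; term = 0.30628416²·(1 − 0.02338742)·149000000/405 = 33705.644.
Sum = 36691.888.
SE = √(36691.888) = 191.55.

191.55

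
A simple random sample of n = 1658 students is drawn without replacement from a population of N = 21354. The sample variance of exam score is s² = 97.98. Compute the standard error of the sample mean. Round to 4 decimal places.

Under SRS without replacement, Var(ȳ) = (1 − f)·s²/n with f = n/N = 1658/21354 = 0.07764353.
Var(ȳ) = (1 − 0.07764353)·97.98/1658 = 0.92235647·0.059095296 = 0.054506928.
SE(ȳ) = √(0.054506928) = 0.2335.

0.2335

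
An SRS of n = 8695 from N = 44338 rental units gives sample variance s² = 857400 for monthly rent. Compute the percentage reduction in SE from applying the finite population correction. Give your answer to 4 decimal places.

10.3399

f = n/N = 8695/44338 = 0.19610718.
SE_no-fpc = √(s²/n) = 9.930176; SE_fpc = √((1−f)s²/n) = 8.9034028.
Ratio = √(1−f) = 0.89660070. Reduction = 100·(1 − 0.89660070) = 10.3399%.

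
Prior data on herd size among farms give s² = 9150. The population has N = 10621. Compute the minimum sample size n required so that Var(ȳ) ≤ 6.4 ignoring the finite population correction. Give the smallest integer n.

1430

Without fpc, n₀ = s²/D = 9150/6.4 = 1429.6875.
Rounding up, n = 1430.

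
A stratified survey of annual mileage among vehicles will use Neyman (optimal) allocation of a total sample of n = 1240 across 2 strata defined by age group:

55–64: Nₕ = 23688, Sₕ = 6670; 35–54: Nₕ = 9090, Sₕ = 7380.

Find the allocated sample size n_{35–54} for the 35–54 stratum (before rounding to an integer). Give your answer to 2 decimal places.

Neyman allocation: nₕ = n·NₕSₕ / Σⱼ NⱼSⱼ.
Σ NⱼSⱼ = 23688·6670 + 9090·7380 = 2.2508316 × 10^8.
n_{35–54} = 1240·9090·7380 / (2.2508316 × 10^8) = 369.57.

369.57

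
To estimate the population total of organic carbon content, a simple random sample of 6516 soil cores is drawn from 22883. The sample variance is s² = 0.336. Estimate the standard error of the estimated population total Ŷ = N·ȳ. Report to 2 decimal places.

Var(Ŷ) = N²·Var(ȳ) = N²·(1 − n/N)·s²/n.
f = 6516/22883 = 0.28475287; Var(ȳ) = 0.71524713·0.336/6516 = 3.6881988 × 10^-5.
Var(Ŷ) = 22883² · (3.6881988 × 10^-5) = 19312.578.
SE(Ŷ) = √(19312.578) = 138.97.

138.97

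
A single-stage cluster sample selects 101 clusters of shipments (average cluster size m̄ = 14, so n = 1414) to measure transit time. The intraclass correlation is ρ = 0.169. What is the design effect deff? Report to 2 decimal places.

3.20

deff = 1 + (14 − 1)·0.169 = 1 + 2.197 = 3.197.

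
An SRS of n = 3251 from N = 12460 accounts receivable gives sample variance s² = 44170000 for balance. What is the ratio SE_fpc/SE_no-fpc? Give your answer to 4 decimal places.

0.8597

f = n/N = 3251/12460 = 0.26091493.
SE_no-fpc = √(s²/n) = 116.56152; SE_fpc = √((1−f)s²/n) = 100.20801.
Ratio = √(1−f) = 0.85970057.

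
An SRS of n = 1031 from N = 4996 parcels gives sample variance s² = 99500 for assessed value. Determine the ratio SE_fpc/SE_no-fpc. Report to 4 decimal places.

0.8909

f = n/N = 1031/4996 = 0.20636509.
SE_no-fpc = √(s²/n) = 9.823861; SE_fpc = √((1−f)s²/n) = 8.7517034.
Ratio = √(1−f) = 0.89086189.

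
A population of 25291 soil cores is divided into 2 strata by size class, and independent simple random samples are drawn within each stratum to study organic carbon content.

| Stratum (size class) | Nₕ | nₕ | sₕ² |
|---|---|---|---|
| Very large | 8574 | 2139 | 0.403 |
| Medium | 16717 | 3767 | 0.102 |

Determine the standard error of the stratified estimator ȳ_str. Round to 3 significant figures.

Var(ȳ_str) = Σₕ Wₕ²(1 − fₕ)sₕ²/nₕ with Wₕ = Nₕ/N, N = 25291.
Very large: Wₕ = 0.33901388; term = 0.33901388²·(1 − 0.24947516)·0.403/2139 = 1.6251531 × 10^-5.
Medium: Wₕ = 0.66098612; term = 0.66098612²·(1 − 0.22533947)·0.102/3767 = 9.1643287 × 10^-6.
Sum = 2.541586 × 10^-5.
SE = √(2.541586 × 10^-5) = 0.00504.

0.00504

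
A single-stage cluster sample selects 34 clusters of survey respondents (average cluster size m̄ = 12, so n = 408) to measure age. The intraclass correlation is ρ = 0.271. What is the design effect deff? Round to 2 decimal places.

3.98

deff = 1 + (12 − 1)·0.271 = 1 + 2.981 = 3.981.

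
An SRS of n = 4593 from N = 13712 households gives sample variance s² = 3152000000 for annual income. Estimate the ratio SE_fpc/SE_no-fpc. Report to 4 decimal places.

f = n/N = 4593/13712 = 0.33496208.
SE_no-fpc = √(s²/n) = 828.40914; SE_fpc = √((1−f)s²/n) = 675.56647.
Ratio = √(1−f) = 0.81549857.

0.8155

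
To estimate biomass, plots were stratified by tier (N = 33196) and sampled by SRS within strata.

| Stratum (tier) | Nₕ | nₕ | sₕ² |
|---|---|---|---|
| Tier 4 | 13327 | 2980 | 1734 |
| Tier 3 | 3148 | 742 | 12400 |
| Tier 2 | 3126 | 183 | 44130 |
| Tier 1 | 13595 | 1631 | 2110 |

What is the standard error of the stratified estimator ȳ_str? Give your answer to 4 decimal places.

1.5466

Var(ȳ_str) = Σₕ Wₕ²(1 − fₕ)sₕ²/nₕ with Wₕ = Nₕ/N, N = 33196.
Tier 4: Wₕ = 0.40146403; term = 0.40146403²·(1 − 0.22360621)·1734/2980 = 0.072812872.
Tier 3: Wₕ = 0.09483070; term = 0.09483070²·(1 − 0.23570521)·12400/742 = 0.11486206.
Tier 2: Wₕ = 0.09416797; term = 0.09416797²·(1 − 0.05854127)·44130/183 = 2.0132169.
Tier 1: Wₕ = 0.40953729; term = 0.40953729²·(1 − 0.11997058)·2110/1631 = 0.19094689.
Sum = 2.3918387.
SE = √(2.3918387) = 1.5466.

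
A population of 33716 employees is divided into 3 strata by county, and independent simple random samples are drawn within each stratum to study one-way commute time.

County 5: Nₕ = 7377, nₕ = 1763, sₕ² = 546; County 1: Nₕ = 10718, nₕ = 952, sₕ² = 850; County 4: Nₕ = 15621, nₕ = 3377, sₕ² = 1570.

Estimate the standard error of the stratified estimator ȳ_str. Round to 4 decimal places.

0.4144

Var(ȳ_str) = Σₕ Wₕ²(1 − fₕ)sₕ²/nₕ with Wₕ = Nₕ/N, N = 33716.
County 5: Wₕ = 0.21879820; term = 0.21879820²·(1 − 0.23898604)·546/1763 = 0.011282892.
County 1: Wₕ = 0.31789062; term = 0.31789062²·(1 − 0.08882254)·850/952 = 0.082212974.
County 4: Wₕ = 0.46331119; term = 0.46331119²·(1 − 0.21618334)·1570/3377 = 0.078221953.
Sum = 0.17171782.
SE = √(0.17171782) = 0.4144.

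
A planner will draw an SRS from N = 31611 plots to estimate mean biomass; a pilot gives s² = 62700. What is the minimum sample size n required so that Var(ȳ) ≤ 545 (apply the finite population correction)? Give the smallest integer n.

115

Without fpc, n₀ = s²/D = 62700/545 = 115.0459.
With fpc, (1 − n/N)·s²/n ≤ D requires n ≥ n₀/(1 + n₀/N) = 115.0459/(1 + 115.0459/31611) = 114.6287.
Rounding up, n = 115.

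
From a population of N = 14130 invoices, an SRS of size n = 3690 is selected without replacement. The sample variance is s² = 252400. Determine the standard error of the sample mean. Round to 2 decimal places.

7.11

Under SRS without replacement, Var(ȳ) = (1 − f)·s²/n with f = n/N = 3690/14130 = 0.26114650.
Var(ȳ) = (1 − 0.26114650)·252400/3690 = 0.73885350·68.401084 = 50.538381.
SE(ȳ) = √(50.538381) = 7.11.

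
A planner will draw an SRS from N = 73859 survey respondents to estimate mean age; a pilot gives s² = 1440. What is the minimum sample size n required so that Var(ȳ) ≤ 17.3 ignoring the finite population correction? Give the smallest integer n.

84

Without fpc, n₀ = s²/D = 1440/17.3 = 83.2370.
Rounding up, n = 84.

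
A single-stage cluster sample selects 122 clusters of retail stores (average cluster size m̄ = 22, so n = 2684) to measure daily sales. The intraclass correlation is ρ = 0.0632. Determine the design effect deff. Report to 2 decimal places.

deff = 1 + (22 − 1)·0.0632 = 1 + 1.3272 = 2.3272.

2.33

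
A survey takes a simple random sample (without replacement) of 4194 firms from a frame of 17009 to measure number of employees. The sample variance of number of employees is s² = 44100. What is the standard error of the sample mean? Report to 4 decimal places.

2.8147

Under SRS without replacement, Var(ȳ) = (1 − f)·s²/n with f = n/N = 4194/17009 = 0.24657534.
Var(ȳ) = (1 − 0.24657534)·44100/4194 = 0.75342466·10.515021 = 7.9222764.
SE(ȳ) = √(7.9222764) = 2.8147.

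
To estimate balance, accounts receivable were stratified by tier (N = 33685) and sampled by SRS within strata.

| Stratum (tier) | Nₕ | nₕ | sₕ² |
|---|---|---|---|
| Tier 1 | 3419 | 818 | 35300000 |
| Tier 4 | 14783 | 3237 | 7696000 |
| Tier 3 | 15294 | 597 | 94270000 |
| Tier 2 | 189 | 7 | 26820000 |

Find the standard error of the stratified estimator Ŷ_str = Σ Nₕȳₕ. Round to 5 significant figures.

6.0345 × 10^6

Var(Ŷ_str) = Σₕ Nₕ²(1 − fₕ)sₕ²/nₕ.
Tier 1: 3419²·(1 − 818/3419)·35300000/818 = 3.8376102 × 10^11.
Tier 4: 14783²·(1 − 3237/14783)·7696000/3237 = 4.0580416 × 10^11.
Tier 3: 15294²·(1 − 597/15294)·94270000/597 = 3.5493511 × 10^13.
Tier 2: 189²·(1 − 7/189)·26820000/7 = 1.3179348 × 10^11.
Sum = 3.641487 × 10^13.
SE = √(3.641487 × 10^13) = 6.0345 × 10^6.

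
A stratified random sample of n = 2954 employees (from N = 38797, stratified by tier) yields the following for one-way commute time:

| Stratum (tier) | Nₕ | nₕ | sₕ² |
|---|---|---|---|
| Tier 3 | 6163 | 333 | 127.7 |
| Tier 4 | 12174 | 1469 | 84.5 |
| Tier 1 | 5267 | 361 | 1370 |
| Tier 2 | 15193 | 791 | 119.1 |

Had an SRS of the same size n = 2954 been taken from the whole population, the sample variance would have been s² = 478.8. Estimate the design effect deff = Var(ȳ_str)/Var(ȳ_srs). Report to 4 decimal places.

0.6756

Var(ȳ_str) = Σ Wₕ²(1−fₕ)sₕ²/nₕ with Wₕ = Nₕ/38797:
  Tier 3: (6163/38797)²·(1−333/6163)·127.7/333 = 0.009154004
  Tier 4: (12174/38797)²·(1−1469/12174)·84.5/1469 = 0.0049803354
  Tier 1: (5267/38797)²·(1−361/5267)·1370/361 = 0.065149028
  Tier 2: (15193/38797)²·(1−791/15193)·119.1/791 = 0.021887962
  → Var(ȳ_str) = 0.10117133.
Var(ȳ_srs) = (1 − 2954/38797)·478.8/2954 = 0.14974415.
deff = 0.10117133 / 0.14974415 = 0.6756.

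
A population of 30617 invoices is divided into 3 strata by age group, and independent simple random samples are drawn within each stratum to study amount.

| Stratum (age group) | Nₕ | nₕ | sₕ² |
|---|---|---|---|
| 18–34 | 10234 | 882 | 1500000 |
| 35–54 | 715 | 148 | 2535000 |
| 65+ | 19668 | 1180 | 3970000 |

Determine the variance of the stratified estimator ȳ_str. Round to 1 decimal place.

Var(ȳ_str) = Σₕ Wₕ²(1 − fₕ)sₕ²/nₕ with Wₕ = Nₕ/N, N = 30617.
18–34: Wₕ = 0.33425875; term = 0.33425875²·(1 − 0.08618331)·1500000/882 = 173.63902.
35–54: Wₕ = 0.02335304; term = 0.02335304²·(1 − 0.20699301)·2535000/148 = 7.4076436.
65+: Wₕ = 0.64238822; term = 0.64238822²·(1 − 0.05999593)·3970000/1180 = 1305.0687.
Sum = 1486.1154.

1486.1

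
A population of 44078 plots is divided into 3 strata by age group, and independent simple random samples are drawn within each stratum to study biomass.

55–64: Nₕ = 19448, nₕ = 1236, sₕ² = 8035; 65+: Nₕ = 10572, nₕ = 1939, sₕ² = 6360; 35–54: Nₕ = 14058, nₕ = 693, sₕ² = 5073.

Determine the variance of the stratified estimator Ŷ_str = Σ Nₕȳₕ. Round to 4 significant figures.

Var(Ŷ_str) = Σₕ Nₕ²(1 − fₕ)sₕ²/nₕ.
55–64: 19448²·(1 − 1236/19448)·8035/1236 = 2.3025019 × 10^9.
65+: 10572²·(1 − 1939/10572)·6360/1939 = 2.9936305 × 10^8.
35–54: 14058²·(1 − 693/14058)·5073/693 = 1.3753845 × 10^9.
Sum = 3.9772495 × 10^9.

3.977 × 10^9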